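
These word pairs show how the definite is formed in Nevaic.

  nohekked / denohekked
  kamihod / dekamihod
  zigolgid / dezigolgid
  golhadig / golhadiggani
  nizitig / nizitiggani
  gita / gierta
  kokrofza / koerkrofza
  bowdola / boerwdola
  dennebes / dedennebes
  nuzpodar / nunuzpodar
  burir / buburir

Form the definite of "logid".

"logid" ends in -d. The stems ending in -d (nohekked → denohekked, kamihod → dekamihod, zigolgid → dezigolgid) add the prefix de-.
The other patterns: stems ending in -g double the final consonant and add -ani; stems ending in -a insert -er- after the first vowel; stems ending in -r or -s repeat the first consonant+vowel as a prefix.
So logid → delogid.

delogid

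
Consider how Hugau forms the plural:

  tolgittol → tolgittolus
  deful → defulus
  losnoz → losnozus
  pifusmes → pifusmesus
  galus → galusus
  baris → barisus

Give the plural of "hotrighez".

Every pair shown (tolgittol → tolgittolus, deful → defulus, losnoz → losnozus, …) follows the same rule: add -us.
So hotrighez → hotrighezus.

hotrighezus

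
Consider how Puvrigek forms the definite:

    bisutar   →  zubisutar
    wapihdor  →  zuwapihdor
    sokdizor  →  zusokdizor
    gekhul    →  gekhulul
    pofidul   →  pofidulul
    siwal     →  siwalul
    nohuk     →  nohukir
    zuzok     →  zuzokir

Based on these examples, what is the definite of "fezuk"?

fezukir

"fezuk" ends in -k. The stems ending in -k (nohuk → nohukir, zuzok → zuzokir) add -ir.
So fezuk → fezukir.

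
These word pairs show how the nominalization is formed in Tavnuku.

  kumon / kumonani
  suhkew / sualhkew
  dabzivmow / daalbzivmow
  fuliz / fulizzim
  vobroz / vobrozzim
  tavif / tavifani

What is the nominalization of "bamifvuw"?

vobroz and dabzivmow both have last vowel 'o' yet inflect differently (vobrozzim, daalbzivmow), so the last vowel is not what conditions the rule; the final letter is.
"bamifvuw" ends in -w. The stems ending in -w (suhkew → sualhkew, dabzivmow → daalbzivmow) insert -al- after the first vowel.
The other patterns: stems ending in -z double the final consonant and add -im; stems ending in -f or -n add -ani.
So bamifvuw → baalmifvuw.

baalmifvuw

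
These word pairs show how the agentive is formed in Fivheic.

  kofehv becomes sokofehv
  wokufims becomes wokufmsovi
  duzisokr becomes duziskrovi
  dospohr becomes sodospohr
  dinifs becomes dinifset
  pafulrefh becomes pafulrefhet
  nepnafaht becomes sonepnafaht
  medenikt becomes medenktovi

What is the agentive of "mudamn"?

mudmnovi

dinifs and wokufims both end in -s yet inflect differently (dinifset, wokufmsovi), so the final letter is not what conditions the rule; the second-to-last letter is.
"mudamn" has second-to-last letter 'm'. The one such stem in the data (wokufims → wokufmsovi) deletes the last vowel and adds -ovi (as do medenikt, duzisokr), so the same rule applies.
So mudamn → mudmnovi.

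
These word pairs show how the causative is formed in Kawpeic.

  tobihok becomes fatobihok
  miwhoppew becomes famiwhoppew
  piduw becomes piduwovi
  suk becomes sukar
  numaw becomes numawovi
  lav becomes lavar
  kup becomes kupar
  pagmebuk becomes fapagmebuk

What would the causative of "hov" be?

suk and tobihok both end in -k yet inflect differently (sukar, fatobihok), so the final letter is not what conditions the rule; the number of vowels is.
"hov" has 1 vowel. The stems with 1 vowel (lav → lavar, kup → kupar, suk → sukar) add -ar.
So hov → hovar.

hovar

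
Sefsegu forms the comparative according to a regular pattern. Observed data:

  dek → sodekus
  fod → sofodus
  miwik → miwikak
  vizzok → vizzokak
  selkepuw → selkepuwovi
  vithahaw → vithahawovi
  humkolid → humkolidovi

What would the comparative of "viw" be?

dek and miwik both end in -k yet inflect differently (sodekus, miwikak), so the final letter is not what conditions the rule; the number of vowels is.
"viw" has 1 vowel. The stems with 1 vowel (dek → sodekus, fod → sofodus) add so- … -us around the stem.
The other patterns: stems with 2 vowels add -ak; stems with 3 vowels add -ovi.
So viw → soviwus.

soviwus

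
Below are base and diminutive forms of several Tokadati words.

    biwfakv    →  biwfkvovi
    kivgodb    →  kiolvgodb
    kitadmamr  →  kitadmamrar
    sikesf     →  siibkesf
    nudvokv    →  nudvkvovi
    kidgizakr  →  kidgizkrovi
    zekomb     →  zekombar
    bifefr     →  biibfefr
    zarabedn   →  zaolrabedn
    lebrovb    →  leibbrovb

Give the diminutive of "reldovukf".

kivgodb and zekomb both end in -b yet inflect differently (kiolvgodb, zekombar), so the final letter is not what conditions the rule; the second-to-last letter is.
"reldovukf" has second-to-last letter 'k'. The stems whose second-to-last letter is 'k' (biwfakv → biwfkvovi, nudvokv → nudvkvovi, kidgizakr → kidgizkrovi) delete the last vowel and add -ovi.
So reldovukf → reldovkfovi.

reldovkfovi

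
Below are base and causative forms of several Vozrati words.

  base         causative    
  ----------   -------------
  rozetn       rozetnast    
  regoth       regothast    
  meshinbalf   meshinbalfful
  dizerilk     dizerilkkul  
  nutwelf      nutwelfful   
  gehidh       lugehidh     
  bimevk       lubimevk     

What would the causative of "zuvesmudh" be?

luzuvesmudh

regoth and gehidh both end in -h yet inflect differently (regothast, lugehidh), so the final letter is not what conditions the rule; the second-to-last letter is.
"zuvesmudh" has second-to-last letter 'd'. The one such stem in the data (gehidh → lugehidh) adds the prefix lu-, so the same rule applies.
So zuvesmudh → luzuvesmudh.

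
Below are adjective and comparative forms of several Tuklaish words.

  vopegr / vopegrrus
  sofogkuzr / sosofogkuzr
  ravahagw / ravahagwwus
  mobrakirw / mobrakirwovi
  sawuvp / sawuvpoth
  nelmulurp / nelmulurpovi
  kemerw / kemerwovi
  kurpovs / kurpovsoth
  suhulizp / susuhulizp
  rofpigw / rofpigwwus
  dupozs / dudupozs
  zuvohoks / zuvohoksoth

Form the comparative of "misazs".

mimisazs

vopegr and sofogkuzr both end in -r yet inflect differently (vopegrrus, sosofogkuzr), so the final letter is not what conditions the rule; the second-to-last letter is.
"misazs" has second-to-last letter 'z'. The stems whose second-to-last letter is 'z' (sofogkuzr → sosofogkuzr, dupozs → dudupozs, suhulizp → susuhulizp) repeat the first consonant+vowel as a prefix.
So misazs → mimisazs.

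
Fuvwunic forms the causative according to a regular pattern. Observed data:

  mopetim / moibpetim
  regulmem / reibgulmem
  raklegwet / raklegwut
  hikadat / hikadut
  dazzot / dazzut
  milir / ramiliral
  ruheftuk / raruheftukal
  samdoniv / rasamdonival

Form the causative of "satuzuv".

regulmem and raklegwet both have last vowel 'e' yet inflect differently (reibgulmem, raklegwut), so the last vowel is not what conditions the rule; the final letter is.
"satuzuv" ends in -v. The one such stem in the data (samdoniv → rasamdonival) adds ra- … -al around the stem, so the same rule applies.
So satuzuv → rasatuzuval.

rasatuzuval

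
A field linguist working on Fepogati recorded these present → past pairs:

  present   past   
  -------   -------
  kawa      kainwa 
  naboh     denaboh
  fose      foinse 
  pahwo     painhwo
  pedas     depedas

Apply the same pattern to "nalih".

denalih

"nalih" ends in a consonant. The stems ending in a consonant (naboh → denaboh, pedas → depedas) add the prefix de-.
So nalih → denalih.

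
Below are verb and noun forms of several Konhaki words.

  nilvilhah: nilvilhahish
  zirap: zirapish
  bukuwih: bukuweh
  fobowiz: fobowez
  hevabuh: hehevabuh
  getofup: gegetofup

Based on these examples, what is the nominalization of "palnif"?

palnef

"palnif" has last vowel 'i'. The stems whose last vowel is 'i' (bukuwih → bukuweh, fobowiz → fobowez) change the last vowel to 'e'.
The other patterns: stems whose last vowel is 'a' add -ish; stems whose last vowel is 'u' repeat the first consonant+vowel as a prefix.
So palnif → palnef.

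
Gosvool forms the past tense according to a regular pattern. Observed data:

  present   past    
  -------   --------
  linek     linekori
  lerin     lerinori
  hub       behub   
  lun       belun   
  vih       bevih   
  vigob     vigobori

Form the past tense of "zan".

vigob and hub both end in -b yet inflect differently (vigobori, behub), so the final letter is not what conditions the rule; the number of vowels is.
"zan" has 1 vowel. The stems with 1 vowel (hub → behub, vih → bevih, lun → belun) add the prefix be-.
The other pattern: stems with 2 vowels add -ori.
So zan → bezan.

bezan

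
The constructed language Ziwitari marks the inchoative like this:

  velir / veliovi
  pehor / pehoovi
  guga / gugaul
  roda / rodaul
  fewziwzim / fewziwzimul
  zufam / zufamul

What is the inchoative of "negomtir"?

negomtiovi

velir and fewziwzim both have last vowel 'i' yet inflect differently (veliovi, fewziwzimul), so the last vowel is not what conditions the rule; the final letter is.
"negomtir" ends in -r. The stems ending in -r (velir → veliovi, pehor → pehoovi) drop the final letter and add -ovi.
So negomtir → negomtiovi.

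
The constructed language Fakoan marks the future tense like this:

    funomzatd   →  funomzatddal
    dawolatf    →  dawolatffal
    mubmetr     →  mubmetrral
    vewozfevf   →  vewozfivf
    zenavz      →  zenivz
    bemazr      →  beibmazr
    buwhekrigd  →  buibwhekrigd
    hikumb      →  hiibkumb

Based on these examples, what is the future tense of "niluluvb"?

dawolatf and vewozfevf both end in -f yet inflect differently (dawolatffal, vewozfivf), so the final letter is not what conditions the rule; the second-to-last letter is.
"niluluvb" has second-to-last letter 'v'. The stems whose second-to-last letter is 'v' (vewozfevf → vewozfivf, zenavz → zenivz) change the last vowel to 'i'.
So niluluvb → nilulivb.

nilulivb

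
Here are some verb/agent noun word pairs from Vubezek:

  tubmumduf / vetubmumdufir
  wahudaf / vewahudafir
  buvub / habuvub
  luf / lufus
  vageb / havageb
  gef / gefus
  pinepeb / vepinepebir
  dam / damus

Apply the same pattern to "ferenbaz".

veferenbazir

gef and tubmumduf both end in -f yet inflect differently (gefus, vetubmumdufir), so the final letter is not what conditions the rule; the number of vowels is.
"ferenbaz" has 3 vowels. The stems with 3 vowels (tubmumduf → vetubmumdufir, wahudaf → vewahudafir, pinepeb → vepinepebir) add ve- … -ir around the stem.
The other patterns: stems with 1 vowel add -us; stems with 2 vowels add the prefix ha-.
So ferenbaz → veferenbazir.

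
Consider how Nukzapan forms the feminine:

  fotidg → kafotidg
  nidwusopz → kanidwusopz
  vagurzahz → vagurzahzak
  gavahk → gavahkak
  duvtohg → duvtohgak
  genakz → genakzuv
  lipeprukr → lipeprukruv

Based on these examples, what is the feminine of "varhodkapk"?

"varhodkapk" has second-to-last letter 'p'. The one such stem in the data (nidwusopz → kanidwusopz) adds the prefix ka-, so the same rule applies.
The other patterns: stems whose second-to-last letter is 'h' add -ak; stems whose second-to-last letter is 'k' add -uv.
So varhodkapk → kavarhodkapk.

kavarhodkapk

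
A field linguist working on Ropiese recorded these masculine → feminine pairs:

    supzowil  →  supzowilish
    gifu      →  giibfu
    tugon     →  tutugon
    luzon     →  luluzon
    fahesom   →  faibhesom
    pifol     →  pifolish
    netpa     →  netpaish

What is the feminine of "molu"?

tugon and pifol both have last vowel 'o' yet inflect differently (tutugon, pifolish), so the last vowel is not what conditions the rule; the final letter is.
"molu" ends in -u. The one such stem in the data (gifu → giibfu) inserts -ib- after the first vowel (as does fahesom), so the same rule applies.
The other patterns: stems ending in -n repeat the first consonant+vowel as a prefix; stems ending in -a or -l add -ish.
So molu → moiblu.

moiblu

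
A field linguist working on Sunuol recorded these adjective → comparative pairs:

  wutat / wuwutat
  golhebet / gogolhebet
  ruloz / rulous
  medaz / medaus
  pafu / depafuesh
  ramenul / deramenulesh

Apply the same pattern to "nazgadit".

"nazgadit" ends in -t. The stems ending in -t (wutat → wuwutat, golhebet → gogolhebet) repeat the first consonant+vowel as a prefix.
So nazgadit → nanazgadit.

nanazgadit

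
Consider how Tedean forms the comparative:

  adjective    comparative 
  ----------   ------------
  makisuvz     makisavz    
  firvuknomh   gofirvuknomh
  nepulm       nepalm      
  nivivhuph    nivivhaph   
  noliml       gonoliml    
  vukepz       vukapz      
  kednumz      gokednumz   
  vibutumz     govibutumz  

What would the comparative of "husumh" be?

firvuknomh and nivivhuph both end in -h yet inflect differently (gofirvuknomh, nivivhaph), so the final letter is not what conditions the rule; the second-to-last letter is.
"husumh" has second-to-last letter 'm'. The stems whose second-to-last letter is 'm' (kednumz → gokednumz, vibutumz → govibutumz, firvuknomh → gofirvuknomh) add the prefix go-.
The other pattern: stems whose second-to-last letter is 'l', 'p' or 'v' change the last vowel to 'a'.
So husumh → gohusumh.

gohusumh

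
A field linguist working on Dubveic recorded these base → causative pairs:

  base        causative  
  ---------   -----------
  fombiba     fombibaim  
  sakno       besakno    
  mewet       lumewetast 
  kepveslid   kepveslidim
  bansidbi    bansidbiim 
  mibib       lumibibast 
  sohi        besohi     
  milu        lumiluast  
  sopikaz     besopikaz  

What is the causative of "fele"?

feleim

sohi and bansidbi both end in -i yet inflect differently (besohi, bansidbiim), so the final letter is not what conditions the rule; the first letter is.
"fele" begins with f-. The one such stem in the data (fombiba → fombibaim) adds -im, so the same rule applies.
The other patterns: stems beginning with s- add the prefix be-; stems beginning with m- add lu- … -ast around the stem.
So fele → feleim.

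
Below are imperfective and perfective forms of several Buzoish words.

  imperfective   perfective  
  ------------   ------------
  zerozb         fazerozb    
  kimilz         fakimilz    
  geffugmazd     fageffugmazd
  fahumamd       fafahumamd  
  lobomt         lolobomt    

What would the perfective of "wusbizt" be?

fawusbizt

zerozb and lobomt both have last vowel 'o' yet inflect differently (fazerozb, lolobomt), so the last vowel is not what conditions the rule; the second-to-last letter is.
"wusbizt" has second-to-last letter 'z'. The stems whose second-to-last letter is 'z' (zerozb → fazerozb, geffugmazd → fageffugmazd) add the prefix fa-.
So wusbizt → fawusbizt.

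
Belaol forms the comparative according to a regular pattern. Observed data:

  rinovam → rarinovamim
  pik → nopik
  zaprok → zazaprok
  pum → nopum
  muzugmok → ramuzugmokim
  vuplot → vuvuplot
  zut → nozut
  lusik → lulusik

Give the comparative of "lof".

nolof

zut and vuplot both end in -t yet inflect differently (nozut, vuvuplot), so the final letter is not what conditions the rule; the number of vowels is.
"lof" has 1 vowel. The stems with 1 vowel (zut → nozut, pik → nopik, pum → nopum) add the prefix no-.
So lof → nolof.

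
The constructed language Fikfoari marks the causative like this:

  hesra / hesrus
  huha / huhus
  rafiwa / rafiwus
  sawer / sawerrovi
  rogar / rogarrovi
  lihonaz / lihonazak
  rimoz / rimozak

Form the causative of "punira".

punirus

hesra and rogar both have last vowel 'a' yet inflect differently (hesrus, rogarrovi), so the last vowel is not what conditions the rule; the final letter is.
"punira" ends in -a. The stems ending in -a (hesra → hesrus, huha → huhus, rafiwa → rafiwus) drop the final letter and add -us.
So punira → punirus.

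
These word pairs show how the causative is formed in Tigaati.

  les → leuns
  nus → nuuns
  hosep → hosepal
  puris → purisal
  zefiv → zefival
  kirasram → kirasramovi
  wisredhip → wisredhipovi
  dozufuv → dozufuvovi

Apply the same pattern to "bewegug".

les and puris both end in -s yet inflect differently (leuns, purisal), so the final letter is not what conditions the rule; the number of vowels is.
"bewegug" has 3 vowels. The stems with 3 vowels (kirasram → kirasramovi, wisredhip → wisredhipovi, dozufuv → dozufuvovi) add -ovi.
The other patterns: stems with 1 vowel insert -un- after the first vowel; stems with 2 vowels add -al.
So bewegug → bewegugovi.

bewegugovi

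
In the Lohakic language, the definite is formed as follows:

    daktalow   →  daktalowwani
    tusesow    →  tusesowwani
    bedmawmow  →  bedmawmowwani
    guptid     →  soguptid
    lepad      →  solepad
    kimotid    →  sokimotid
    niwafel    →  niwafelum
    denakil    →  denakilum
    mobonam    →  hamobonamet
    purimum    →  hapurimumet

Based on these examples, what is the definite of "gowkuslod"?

sogowkuslod

"gowkuslod" ends in -d. The stems ending in -d (guptid → soguptid, lepad → solepad, kimotid → sokimotid) add the prefix so-.
The other patterns: stems ending in -w double the final consonant and add -ani; stems ending in -l add -um; stems ending in -m add ha- … -et around the stem.
So gowkuslod → sogowkuslod.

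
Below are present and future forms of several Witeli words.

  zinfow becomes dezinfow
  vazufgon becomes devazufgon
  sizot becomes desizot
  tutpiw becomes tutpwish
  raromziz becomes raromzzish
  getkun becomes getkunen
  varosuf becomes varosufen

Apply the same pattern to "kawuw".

"kawuw" has last vowel 'u'. The stems whose last vowel is 'u' (getkun → getkunen, varosuf → varosufen) add -en.
So kawuw → kawuwen.

kawuwen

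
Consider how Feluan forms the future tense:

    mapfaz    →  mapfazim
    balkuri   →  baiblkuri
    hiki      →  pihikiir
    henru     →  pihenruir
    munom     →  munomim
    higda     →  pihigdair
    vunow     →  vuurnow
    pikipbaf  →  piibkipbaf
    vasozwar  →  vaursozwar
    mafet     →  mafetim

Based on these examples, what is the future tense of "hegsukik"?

pihegsukikir

hiki and balkuri both end in -i yet inflect differently (pihikiir, baiblkuri), so the final letter is not what conditions the rule; the first letter is.
"hegsukik" begins with h-. The stems beginning with h- (henru → pihenruir, higda → pihigdair, hiki → pihikiir) add pi- … -ir around the stem.
So hegsukik → pihegsukikir.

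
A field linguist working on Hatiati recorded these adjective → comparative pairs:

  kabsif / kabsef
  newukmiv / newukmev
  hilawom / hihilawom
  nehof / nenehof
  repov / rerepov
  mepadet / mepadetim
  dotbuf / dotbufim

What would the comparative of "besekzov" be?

"besekzov" has last vowel 'o'. The stems whose last vowel is 'o' (hilawom → hihilawom, nehof → nenehof, repov → rerepov) repeat the first consonant+vowel as a prefix.
So besekzov → bebesekzov.

bebesekzov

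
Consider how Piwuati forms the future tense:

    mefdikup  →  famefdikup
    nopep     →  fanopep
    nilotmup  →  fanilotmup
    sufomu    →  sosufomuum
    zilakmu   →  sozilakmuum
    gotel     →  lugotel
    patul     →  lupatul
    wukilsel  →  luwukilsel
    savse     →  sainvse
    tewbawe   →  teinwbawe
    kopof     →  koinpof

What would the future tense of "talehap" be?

mefdikup and sufomu both have last vowel 'u' yet inflect differently (famefdikup, sosufomuum), so the last vowel is not what conditions the rule; the final letter is.
"talehap" ends in -p. The stems ending in -p (mefdikup → famefdikup, nopep → fanopep, nilotmup → fanilotmup) add the prefix fa-.
So talehap → fatalehap.

fatalehap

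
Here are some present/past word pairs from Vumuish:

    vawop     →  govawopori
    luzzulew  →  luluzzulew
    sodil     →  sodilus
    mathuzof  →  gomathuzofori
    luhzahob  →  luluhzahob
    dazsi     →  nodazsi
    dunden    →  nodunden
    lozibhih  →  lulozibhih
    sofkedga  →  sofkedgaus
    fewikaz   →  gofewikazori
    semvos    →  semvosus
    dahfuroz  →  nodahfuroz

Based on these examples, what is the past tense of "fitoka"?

"fitoka" begins with f-. The one such stem in the data (fewikaz → gofewikazori) adds go- … -ori around the stem, so the same rule applies.
The other patterns: stems beginning with l- add the prefix lu-; stems beginning with d- add the prefix no-; stems beginning with s- add -us.
So fitoka → gofitokaori.

gofitokaori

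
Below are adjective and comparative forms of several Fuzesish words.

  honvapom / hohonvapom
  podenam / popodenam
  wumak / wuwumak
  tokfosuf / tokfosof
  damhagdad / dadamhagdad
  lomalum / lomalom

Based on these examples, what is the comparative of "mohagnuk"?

lomalum and honvapom both end in -m yet inflect differently (lomalom, hohonvapom), so the final letter is not what conditions the rule; the last vowel is.
"mohagnuk" has last vowel 'u'. The stems whose last vowel is 'u' (lomalum → lomalom, tokfosuf → tokfosof) change the last vowel to 'o'.
So mohagnuk → mohagnok.

mohagnok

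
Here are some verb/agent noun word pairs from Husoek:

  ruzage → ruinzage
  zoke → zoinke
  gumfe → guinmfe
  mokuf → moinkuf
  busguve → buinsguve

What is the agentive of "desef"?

deinsef

Every pair shown (ruzage → ruinzage, zoke → zoinke, gumfe → guinmfe, …) follows the same rule: insert -in- after the first vowel.
So desef → deinsef.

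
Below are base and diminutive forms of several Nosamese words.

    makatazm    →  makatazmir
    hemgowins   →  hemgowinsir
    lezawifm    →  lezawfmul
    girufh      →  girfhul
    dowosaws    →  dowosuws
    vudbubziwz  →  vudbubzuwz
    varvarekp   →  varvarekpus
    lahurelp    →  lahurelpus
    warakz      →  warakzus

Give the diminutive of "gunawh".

gunuwh

makatazm and lezawifm both end in -m yet inflect differently (makatazmir, lezawfmul), so the final letter is not what conditions the rule; the second-to-last letter is.
"gunawh" has second-to-last letter 'w'. The stems whose second-to-last letter is 'w' (dowosaws → dowosuws, vudbubziwz → vudbubzuwz) change the last vowel to 'u'.
The other patterns: stems whose second-to-last letter is 'n' or 'z' add -ir; stems whose second-to-last letter is 'f' delete the last vowel and add -ul; stems whose second-to-last letter is 'k' or 'l' add -us.
So gunawh → gunuwh.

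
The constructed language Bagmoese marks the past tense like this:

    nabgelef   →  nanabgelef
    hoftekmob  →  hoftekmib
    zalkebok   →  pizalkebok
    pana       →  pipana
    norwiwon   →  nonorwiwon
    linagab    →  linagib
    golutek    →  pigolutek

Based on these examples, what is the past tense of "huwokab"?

huwokib

"huwokab" ends in -b. The stems ending in -b (hoftekmob → hoftekmib, linagab → linagib) change the last vowel to 'i'.
The other patterns: stems ending in -a or -k add the prefix pi-; stems ending in -f or -n repeat the first consonant+vowel as a prefix.
So huwokab → huwokib.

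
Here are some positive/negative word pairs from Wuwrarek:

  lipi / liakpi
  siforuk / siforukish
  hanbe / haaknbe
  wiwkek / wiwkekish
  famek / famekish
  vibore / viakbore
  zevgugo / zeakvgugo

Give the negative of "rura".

"rura" ends in a vowel. The stems ending in a vowel (zevgugo → zeakvgugo, hanbe → haaknbe, lipi → liakpi) insert -ak- after the first vowel.
The other pattern: stems ending in a consonant add -ish.
So rura → ruakra.

ruakra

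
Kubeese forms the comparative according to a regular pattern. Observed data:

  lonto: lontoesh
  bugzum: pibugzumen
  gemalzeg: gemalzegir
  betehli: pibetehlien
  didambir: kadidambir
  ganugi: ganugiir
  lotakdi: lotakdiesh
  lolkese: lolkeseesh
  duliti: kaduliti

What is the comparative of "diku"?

"diku" begins with d-. The stems beginning with d- (duliti → kaduliti, didambir → kadidambir) add the prefix ka-.
So diku → kadiku.

kadiku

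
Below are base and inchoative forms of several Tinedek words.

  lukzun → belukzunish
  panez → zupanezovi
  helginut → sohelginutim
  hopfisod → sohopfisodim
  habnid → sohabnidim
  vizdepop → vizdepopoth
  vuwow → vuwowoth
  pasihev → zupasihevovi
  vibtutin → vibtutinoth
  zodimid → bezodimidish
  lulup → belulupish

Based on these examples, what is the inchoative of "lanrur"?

vizdepop and lulup both end in -p yet inflect differently (vizdepopoth, belulupish), so the final letter is not what conditions the rule; the first letter is.
"lanrur" begins with l-. The stems beginning with l- (lulup → belulupish, lukzun → belukzunish) add be- … -ish around the stem.
The other patterns: stems beginning with p- add zu- … -ovi around the stem; stems beginning with v- add -oth; stems beginning with h- add so- … -im around the stem.
So lanrur → belanrurish.

belanrurish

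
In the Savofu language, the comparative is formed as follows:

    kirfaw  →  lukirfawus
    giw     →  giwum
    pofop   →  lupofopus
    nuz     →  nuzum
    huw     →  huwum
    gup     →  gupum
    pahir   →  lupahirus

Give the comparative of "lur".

lurum

"lur" has 1 vowel. The stems with 1 vowel (giw → giwum, nuz → nuzum, gup → gupum) add -um.
The other pattern: stems with 2 vowels add lu- … -us around the stem.
So lur → lurum.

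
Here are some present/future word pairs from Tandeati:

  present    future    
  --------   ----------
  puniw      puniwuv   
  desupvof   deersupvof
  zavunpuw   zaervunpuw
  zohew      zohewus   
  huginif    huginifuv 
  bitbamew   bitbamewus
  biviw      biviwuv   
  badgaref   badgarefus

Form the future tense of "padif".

"padif" has last vowel 'i'. The stems whose last vowel is 'i' (biviw → biviwuv, huginif → huginifuv, puniw → puniwuv) add -uv.
So padif → padifuv.

padifuv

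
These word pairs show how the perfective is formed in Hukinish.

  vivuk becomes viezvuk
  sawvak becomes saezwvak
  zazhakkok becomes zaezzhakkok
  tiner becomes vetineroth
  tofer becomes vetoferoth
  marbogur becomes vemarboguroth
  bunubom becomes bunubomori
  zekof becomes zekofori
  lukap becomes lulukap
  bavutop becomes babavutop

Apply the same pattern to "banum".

banumori

"banum" ends in -m. The one such stem in the data (bunubom → bunubomori) adds -ori, so the same rule applies.
So banum → banumori.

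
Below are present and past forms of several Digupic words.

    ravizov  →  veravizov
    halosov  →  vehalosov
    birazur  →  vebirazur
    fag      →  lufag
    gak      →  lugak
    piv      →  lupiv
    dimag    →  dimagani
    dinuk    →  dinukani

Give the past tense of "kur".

lukur

fag and dimag both end in -g yet inflect differently (lufag, dimagani), so the final letter is not what conditions the rule; the number of vowels is.
"kur" has 1 vowel. The stems with 1 vowel (fag → lufag, piv → lupiv, gak → lugak) add the prefix lu-.
So kur → lukur.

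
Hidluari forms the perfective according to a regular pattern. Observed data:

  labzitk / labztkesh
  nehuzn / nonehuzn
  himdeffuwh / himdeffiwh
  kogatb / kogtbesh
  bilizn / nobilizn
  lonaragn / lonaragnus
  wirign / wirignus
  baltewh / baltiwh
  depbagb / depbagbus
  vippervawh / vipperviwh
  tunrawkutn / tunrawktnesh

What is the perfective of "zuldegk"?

lonaragn and nehuzn both end in -n yet inflect differently (lonaragnus, nonehuzn), so the final letter is not what conditions the rule; the second-to-last letter is.
"zuldegk" has second-to-last letter 'g'. The stems whose second-to-last letter is 'g' (lonaragn → lonaragnus, wirign → wirignus, depbagb → depbagbus) add -us.
So zuldegk → zuldegkus.

zuldegkus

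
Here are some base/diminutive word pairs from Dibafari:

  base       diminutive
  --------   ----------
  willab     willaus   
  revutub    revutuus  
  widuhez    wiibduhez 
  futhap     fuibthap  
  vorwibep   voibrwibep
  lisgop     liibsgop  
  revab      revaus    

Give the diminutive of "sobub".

sobuus

willab and futhap both have last vowel 'a' yet inflect differently (willaus, fuibthap), so the last vowel is not what conditions the rule; the final letter is.
"sobub" ends in -b. The stems ending in -b (revutub → revutuus, willab → willaus, revab → revaus) drop the final letter and add -us.
The other pattern: stems ending in -p or -z insert -ib- after the first vowel.
So sobub → sobuus.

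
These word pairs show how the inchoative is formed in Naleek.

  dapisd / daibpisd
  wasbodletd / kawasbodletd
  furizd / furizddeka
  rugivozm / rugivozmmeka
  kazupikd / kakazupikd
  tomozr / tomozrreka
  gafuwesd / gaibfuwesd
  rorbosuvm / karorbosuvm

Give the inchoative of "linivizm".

linivizmmeka

furizd and dapisd both end in -d yet inflect differently (furizddeka, daibpisd), so the final letter is not what conditions the rule; the second-to-last letter is.
"linivizm" has second-to-last letter 'z'. The stems whose second-to-last letter is 'z' (furizd → furizddeka, tomozr → tomozrreka, rugivozm → rugivozmmeka) double the final consonant and add -eka.
The other patterns: stems whose second-to-last letter is 's' insert -ib- after the first vowel; stems whose second-to-last letter is 'k', 't' or 'v' add the prefix ka-.
So linivizm → linivizmmeka.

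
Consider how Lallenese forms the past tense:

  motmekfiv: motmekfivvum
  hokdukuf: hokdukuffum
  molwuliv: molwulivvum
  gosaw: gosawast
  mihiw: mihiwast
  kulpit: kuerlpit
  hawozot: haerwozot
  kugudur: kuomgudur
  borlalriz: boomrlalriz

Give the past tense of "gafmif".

gafmiffum

"gafmif" ends in -f. The one such stem in the data (hokdukuf → hokdukuffum) doubles the final consonant and adds -um (as do motmekfiv, molwuliv), so the same rule applies.
The other patterns: stems ending in -w add -ast; stems ending in -t insert -er- after the first vowel; stems ending in -r or -z insert -om- after the first vowel.
So gafmif → gafmiffum.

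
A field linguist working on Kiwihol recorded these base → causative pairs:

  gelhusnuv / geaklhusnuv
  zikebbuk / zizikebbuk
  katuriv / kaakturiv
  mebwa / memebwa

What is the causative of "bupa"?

bubupa

gelhusnuv and zikebbuk both have last vowel 'u' yet inflect differently (geaklhusnuv, zizikebbuk), so the last vowel is not what conditions the rule; the final letter is.
"bupa" ends in -a. The one such stem in the data (mebwa → memebwa) repeats the first consonant+vowel as a prefix (as does zikebbuk), so the same rule applies.
So bupa → bubupa.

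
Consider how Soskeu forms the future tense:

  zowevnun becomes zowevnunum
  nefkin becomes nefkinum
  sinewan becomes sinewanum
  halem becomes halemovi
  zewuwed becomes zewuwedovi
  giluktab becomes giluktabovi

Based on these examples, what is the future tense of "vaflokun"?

vaflokunum

"vaflokun" ends in -n. The stems ending in -n (zowevnun → zowevnunum, nefkin → nefkinum, sinewan → sinewanum) add -um.
So vaflokun → vaflokunum.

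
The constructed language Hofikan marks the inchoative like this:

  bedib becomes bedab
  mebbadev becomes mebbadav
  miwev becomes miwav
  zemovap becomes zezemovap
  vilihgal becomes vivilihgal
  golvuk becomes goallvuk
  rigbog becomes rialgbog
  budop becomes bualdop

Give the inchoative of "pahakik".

zemovap and budop both end in -p yet inflect differently (zezemovap, bualdop), so the final letter is not what conditions the rule; the last vowel is.
"pahakik" has last vowel 'i'. The one such stem in the data (bedib → bedab) changes the last vowel to 'a' (as do mebbadev, miwev), so the same rule applies.
So pahakik → pahakak.

pahakak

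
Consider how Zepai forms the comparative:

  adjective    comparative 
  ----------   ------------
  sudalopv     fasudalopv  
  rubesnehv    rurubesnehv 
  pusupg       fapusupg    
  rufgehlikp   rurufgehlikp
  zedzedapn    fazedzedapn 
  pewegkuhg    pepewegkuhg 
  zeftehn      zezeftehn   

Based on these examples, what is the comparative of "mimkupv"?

famimkupv

"mimkupv" has second-to-last letter 'p'. The stems whose second-to-last letter is 'p' (sudalopv → fasudalopv, zedzedapn → fazedzedapn, pusupg → fapusupg) add the prefix fa-.
The other pattern: stems whose second-to-last letter is 'h' or 'k' repeat the first consonant+vowel as a prefix.
So mimkupv → famimkupv.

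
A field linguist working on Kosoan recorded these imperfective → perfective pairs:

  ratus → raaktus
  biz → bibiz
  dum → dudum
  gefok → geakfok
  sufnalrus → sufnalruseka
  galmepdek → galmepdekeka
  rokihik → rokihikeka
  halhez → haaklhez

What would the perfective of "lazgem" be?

"lazgem" has 2 vowels. The stems with 2 vowels (halhez → haaklhez, ratus → raaktus, gefok → geakfok) insert -ak- after the first vowel.
The other patterns: stems with 1 vowel repeat the first consonant+vowel as a prefix; stems with 3 vowels add -eka.
So lazgem → laakzgem.

laakzgem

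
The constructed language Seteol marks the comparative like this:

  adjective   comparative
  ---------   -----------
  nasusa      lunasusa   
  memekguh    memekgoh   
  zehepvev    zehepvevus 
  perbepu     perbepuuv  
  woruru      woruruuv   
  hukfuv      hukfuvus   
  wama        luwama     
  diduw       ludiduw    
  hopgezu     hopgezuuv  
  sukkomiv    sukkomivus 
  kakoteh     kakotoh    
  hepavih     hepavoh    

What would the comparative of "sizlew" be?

sukkomiv and hepavih both have last vowel 'i' yet inflect differently (sukkomivus, hepavoh), so the last vowel is not what conditions the rule; the final letter is.
"sizlew" ends in -w. The one such stem in the data (diduw → ludiduw) adds the prefix lu-, so the same rule applies.
The other patterns: stems ending in -v add -us; stems ending in -h change the last vowel to 'o'; stems ending in -u add -uv.
So sizlew → lusizlew.

lusizlew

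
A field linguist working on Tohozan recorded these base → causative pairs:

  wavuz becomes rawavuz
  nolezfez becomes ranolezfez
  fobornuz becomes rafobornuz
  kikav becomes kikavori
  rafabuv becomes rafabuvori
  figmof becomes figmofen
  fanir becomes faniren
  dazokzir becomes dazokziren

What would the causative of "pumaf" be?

wavuz and rafabuv both have last vowel 'u' yet inflect differently (rawavuz, rafabuvori), so the last vowel is not what conditions the rule; the final letter is.
"pumaf" ends in -f. The one such stem in the data (figmof → figmofen) adds -en, so the same rule applies.
The other patterns: stems ending in -z add the prefix ra-; stems ending in -v add -ori.
So pumaf → pumafen.

pumafen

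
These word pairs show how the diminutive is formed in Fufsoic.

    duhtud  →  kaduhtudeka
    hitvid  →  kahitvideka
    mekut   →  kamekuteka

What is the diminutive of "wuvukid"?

Every pair shown (duhtud → kaduhtudeka, hitvid → kahitvideka, mekut → kamekuteka) follows the same rule: add ka- … -eka around the stem.
So wuvukid → kawuvukideka.

kawuvukideka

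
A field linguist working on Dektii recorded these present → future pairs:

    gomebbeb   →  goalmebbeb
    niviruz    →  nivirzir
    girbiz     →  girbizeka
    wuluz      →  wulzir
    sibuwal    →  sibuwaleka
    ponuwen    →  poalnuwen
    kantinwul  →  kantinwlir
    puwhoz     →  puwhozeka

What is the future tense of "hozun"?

hoznir

kantinwul and sibuwal both end in -l yet inflect differently (kantinwlir, sibuwaleka), so the final letter is not what conditions the rule; the last vowel is.
"hozun" has last vowel 'u'. The stems whose last vowel is 'u' (kantinwul → kantinwlir, niviruz → nivirzir, wuluz → wulzir) delete the last vowel and add -ir.
The other patterns: stems whose last vowel is 'e' insert -al- after the first vowel; stems whose last vowel is 'a', 'i' or 'o' add -eka.
So hozun → hoznir.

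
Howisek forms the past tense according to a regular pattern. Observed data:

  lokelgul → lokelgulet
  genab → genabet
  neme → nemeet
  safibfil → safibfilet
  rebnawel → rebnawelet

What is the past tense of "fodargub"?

fodargubet

Every pair shown (lokelgul → lokelgulet, genab → genabet, neme → nemeet, …) follows the same rule: add -et.
So fodargub → fodargubet.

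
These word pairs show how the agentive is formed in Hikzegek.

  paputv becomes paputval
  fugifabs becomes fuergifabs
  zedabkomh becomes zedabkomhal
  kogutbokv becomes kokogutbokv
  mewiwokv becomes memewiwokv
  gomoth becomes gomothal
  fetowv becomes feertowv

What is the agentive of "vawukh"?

vavawukh

kogutbokv and fetowv both end in -v yet inflect differently (kokogutbokv, feertowv), so the final letter is not what conditions the rule; the second-to-last letter is.
"vawukh" has second-to-last letter 'k'. The stems whose second-to-last letter is 'k' (kogutbokv → kokogutbokv, mewiwokv → memewiwokv) repeat the first consonant+vowel as a prefix.
The other patterns: stems whose second-to-last letter is 'b' or 'w' insert -er- after the first vowel; stems whose second-to-last letter is 'm' or 't' add -al.
So vawukh → vavawukh.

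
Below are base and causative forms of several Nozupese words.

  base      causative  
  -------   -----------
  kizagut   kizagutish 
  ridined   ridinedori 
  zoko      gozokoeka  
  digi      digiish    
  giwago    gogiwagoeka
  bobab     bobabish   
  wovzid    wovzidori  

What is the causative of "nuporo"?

wovzid and digi both have last vowel 'i' yet inflect differently (wovzidori, digiish), so the last vowel is not what conditions the rule; the final letter is.
"nuporo" ends in -o. The stems ending in -o (giwago → gogiwagoeka, zoko → gozokoeka) add go- … -eka around the stem.
So nuporo → gonuporoeka.

gonuporoeka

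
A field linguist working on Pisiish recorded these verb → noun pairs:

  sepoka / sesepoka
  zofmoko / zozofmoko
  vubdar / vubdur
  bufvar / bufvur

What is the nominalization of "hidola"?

sepoka and vubdar both have last vowel 'a' yet inflect differently (sesepoka, vubdur), so the last vowel is not what conditions the rule; whether the stem ends in a vowel or a consonant is.
"hidola" ends in a vowel. The stems ending in a vowel (sepoka → sesepoka, zofmoko → zozofmoko) repeat the first consonant+vowel as a prefix.
The other pattern: stems ending in a consonant change the last vowel to 'u'.
So hidola → hihidola.

hihidola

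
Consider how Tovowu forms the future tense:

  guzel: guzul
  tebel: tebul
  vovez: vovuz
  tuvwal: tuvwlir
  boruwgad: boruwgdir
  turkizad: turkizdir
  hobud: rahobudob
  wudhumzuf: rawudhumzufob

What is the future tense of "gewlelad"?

guzel and tuvwal both end in -l yet inflect differently (guzul, tuvwlir), so the final letter is not what conditions the rule; the last vowel is.
"gewlelad" has last vowel 'a'. The stems whose last vowel is 'a' (tuvwal → tuvwlir, boruwgad → boruwgdir, turkizad → turkizdir) delete the last vowel and add -ir.
So gewlelad → gewleldir.

gewleldir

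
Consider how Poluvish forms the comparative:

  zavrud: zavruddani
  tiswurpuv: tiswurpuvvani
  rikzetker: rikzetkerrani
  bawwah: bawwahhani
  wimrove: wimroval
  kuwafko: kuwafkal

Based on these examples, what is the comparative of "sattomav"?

"sattomav" ends in a consonant. The stems ending in a consonant (zavrud → zavruddani, tiswurpuv → tiswurpuvvani, rikzetker → rikzetkerrani) double the final consonant and add -ani.
The other pattern: stems ending in a vowel drop the final letter and add -al.
So sattomav → sattomavvani.

sattomavvani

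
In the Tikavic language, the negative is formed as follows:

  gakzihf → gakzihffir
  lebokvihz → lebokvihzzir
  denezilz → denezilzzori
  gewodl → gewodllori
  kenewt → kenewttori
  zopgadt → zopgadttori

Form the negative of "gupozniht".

gupoznihttir

lebokvihz and denezilz both end in -z yet inflect differently (lebokvihzzir, denezilzzori), so the final letter is not what conditions the rule; the second-to-last letter is.
"gupozniht" has second-to-last letter 'h'. The stems whose second-to-last letter is 'h' (gakzihf → gakzihffir, lebokvihz → lebokvihzzir) double the final consonant and add -ir.
So gupozniht → gupoznihttir.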